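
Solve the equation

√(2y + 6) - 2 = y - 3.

y = 5

Isolate the radical: √(2y + 6) = y - 1.
Square both sides: 2y + 6 = (y - 1)².
Expand and rearrange: y² - 4y - 5 = 0.
Solving gives y = 5 or y = -1.
Check each candidate in the original equation:
  y = 5: √(16) = 4, while y - 1 = 4 — valid.
  y = -1: √(4) = 2, while y - 1 = -2 — extraneous.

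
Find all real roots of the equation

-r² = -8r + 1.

r = 0.127 or r = 7.873

Rearrange to standard form: -r² + 8r - 1 = 0.
Discriminant: (8)² − 4·(-1)·(-1) = 60.
Quadratic formula: r = (-8 ± √60) / (-2).
So r = 4 - √(15) ≈ 0.127 or r = √(15) + 4 ≈ 7.873.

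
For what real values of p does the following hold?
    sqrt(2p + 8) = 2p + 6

Square both sides: 2p + 8 = (2p + 6)^2.
Expand and rearrange: 4p^2 + 22p + 28 = 0.
Solving gives p = -2 or p = -3.5.
Check each candidate in the original equation:
  p = -2: sqrt(4) = 2, while 2p + 6 = 2 — valid.
  p = -3.5: sqrt(1) = 1, while 2p + 6 = -1 — extraneous.

p = -2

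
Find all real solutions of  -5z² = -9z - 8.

z = -0.6524 or z = 2.4524

Rearrange to standard form: -5z² + 9z + 8 = 0.
Discriminant: (9)² − 4·(-5)·8 = 241.
Quadratic formula: z = (-9 ± √241) / (-10).
So z = 9/10 - √(241)/10 ≈ -0.6524 or z = 9/10 + √(241)/10 ≈ 2.4524.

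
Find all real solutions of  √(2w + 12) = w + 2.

w = 2

Square both sides: 2w + 12 = (w + 2)².
Expand and rearrange: w² + 2w - 8 = 0.
Solving gives w = 2 or w = -4.
Check each candidate in the original equation:
  w = 2: √(16) = 4, while w + 2 = 4 — valid.
  w = -4: √(4) = 2, while w + 2 = -2 — extraneous.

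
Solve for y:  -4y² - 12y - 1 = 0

y = -2.9142 or y = -0.0858

Discriminant: (-12)² − 4·(-4)·(-1) = 128.
Quadratic formula: y = (12 ± √128) / (-8).
So y = -3/2 - √(2) ≈ -2.9142 or y = -3/2 + √(2) ≈ -0.0858.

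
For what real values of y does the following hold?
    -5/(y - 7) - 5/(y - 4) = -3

y = 4.9244 or y = 9.4089

Multiply both sides by (y - 7)(y - 4):
-5(y - 4) - 5(y - 7) = -3(y - 7)(y - 4).
Expand and collect terms: -3y^2 + 43y - 139 = 0.
By the quadratic formula, y = (-43 +/- sqrt(181)) / -6, so y ~= 4.9244 or y ~= 9.4089.
Neither value makes a denominator zero (y != 7, y != 4), so both are valid.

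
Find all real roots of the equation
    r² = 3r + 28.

r = -4 or r = 7

Bring every term to one side: r² - 3r - 28 = 0.
Factor: (r + 4)(r - 7) = 0.
So r = -4 or r = 7.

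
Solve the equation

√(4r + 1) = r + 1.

r = 0 or r = 2

Square both sides: 4r + 1 = (r + 1)².
Expand and rearrange: r² - 2r = 0.
Solving gives r = 2 or r = 0.
Check each candidate in the original equation:
  r = 2: √(9) = 3, while r + 1 = 3 — valid.
  r = 0: √(1) = 1, while r + 1 = 1 — valid.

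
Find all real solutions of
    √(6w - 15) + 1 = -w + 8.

w = 4

Isolate the radical: √(6w - 15) = -w + 7.
Square both sides: 6w - 15 = (-w + 7)².
Expand and rearrange: w² - 20w + 64 = 0.
Solving gives w = 16 or w = 4.
Check each candidate in the original equation:
  w = 16: √(81) = 9, while -w + 7 = -9 — extraneous.
  w = 4: √(9) = 3, while -w + 7 = 3 — valid.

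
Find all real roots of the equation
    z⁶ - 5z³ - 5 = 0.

Let u = z³. The equation becomes u² - 5u - 5 = 0.
By the quadratic formula, u = 5/2 + 3·√(5)/2 or u = 5/2 - 3·√(5)/2.
z³ = 5/2 + 3·√(5)/2 gives z = ∛(5/2 + 3·√(5)/2) ≈ 1.8023.
z³ = 5/2 - 3·√(5)/2 gives z = -∛(-5/2 + 3·√(5)/2) ≈ -0.9488.

z = -0.9488 or z = 1.8023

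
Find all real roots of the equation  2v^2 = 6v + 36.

Bring every term to one side: 2v^2 - 6v - 36 = 0.
Factor: 2(v - 6)(v + 3) = 0.
So v = 6 or v = -3.

v = -3 or v = 6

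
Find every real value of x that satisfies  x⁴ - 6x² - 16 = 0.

Let u = x². The equation becomes u² - 6u - 16 = 0.
Factor: (u - 8)(u + 2) = 0, so u = 8 or u = -2.
x² = 8 gives x = ±2·√(2) ≈ ±2.8284.
x² = -2 < 0 has no real solution.

x = -2.8284 or x = 2.8284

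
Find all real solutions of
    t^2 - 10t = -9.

Bring every term to one side: t^2 - 10t + 9 = 0.
Factor: (t - 9)(t - 1) = 0.
So t = 9 or t = 1.

t = 1 or t = 9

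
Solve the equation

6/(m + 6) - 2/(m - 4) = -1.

m = -11.3066 or m = 5.3066

Multiply both sides by (m + 6)(m - 4):
6(m - 4) - 2(m + 6) = -(m + 6)(m - 4).
Expand and collect terms: -m² - 6m + 60 = 0.
By the quadratic formula, m = (6 ± √276) / -2, so m ≈ -11.3066 or m ≈ 5.3066.
Neither value makes a denominator zero (m ≠ -6, m ≠ 4), so both are valid.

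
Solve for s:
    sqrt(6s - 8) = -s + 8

s = 4

Square both sides: 6s - 8 = (-s + 8)^2.
Expand and rearrange: s^2 - 22s + 72 = 0.
Solving gives s = 18 or s = 4.
Check each candidate in the original equation:
  s = 18: sqrt(100) = 10, while -s + 8 = -10 — extraneous.
  s = 4: sqrt(16) = 4, while -s + 8 = 4 — valid.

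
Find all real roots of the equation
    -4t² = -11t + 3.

t = 0.307 or t = 2.443

Rearrange to standard form: -4t² + 11t - 3 = 0.
Discriminant: (11)² − 4·(-4)·(-3) = 73.
Quadratic formula: t = (-11 ± √73) / (-8).
So t = 11/8 - √(73)/8 ≈ 0.307 or t = √(73)/8 + 11/8 ≈ 2.443.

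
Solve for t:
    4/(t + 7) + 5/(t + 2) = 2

Multiply both sides by (t + 7)(t + 2):
4(t + 2) + 5(t + 7) = 2(t + 7)(t + 2).
Expand and collect terms: 2t² + 9t - 15 = 0.
By the quadratic formula, t = (-9 ± √201) / 4, so t ≈ 1.2944 or t ≈ -5.7944.
Neither value makes a denominator zero (t ≠ -7, t ≠ -2), so both are valid.

t = -5.7944 or t = 1.2944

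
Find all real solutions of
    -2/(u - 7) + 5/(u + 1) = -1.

Multiply both sides by (u - 7)(u + 1):
-2(u + 1) + 5(u - 7) = -(u - 7)(u + 1).
Expand and collect terms: -u^2 + 3u + 44 = 0.
By the quadratic formula, u = (-3 +/- sqrt(185)) / -2, so u ~= -5.3007 or u ~= 8.3007.
Neither value makes a denominator zero (u != 7, u != -1), so both are valid.

u = -5.3007 or u = 8.3007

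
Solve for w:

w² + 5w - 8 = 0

Discriminant: (5)² − 4·1·(-8) = 57.
Quadratic formula: w = (-5 ± √57) / 2.
So w = -5/2 + √(57)/2 ≈ 1.2749 or w = -√(57)/2 - 5/2 ≈ -6.2749.

w = -6.2749 or w = 1.2749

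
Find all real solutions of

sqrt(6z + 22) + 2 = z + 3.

Isolate the radical: sqrt(6z + 22) = z + 1.
Square both sides: 6z + 22 = (z + 1)^2.
Expand and rearrange: z^2 - 4z - 21 = 0.
Solving gives z = 7 or z = -3.
Check each candidate in the original equation:
  z = 7: sqrt(64) = 8, while z + 1 = 8 — valid.
  z = -3: sqrt(4) = 2, while z + 1 = -2 — extraneous.

z = 7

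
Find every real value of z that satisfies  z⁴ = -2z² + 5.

z = -1.2039 or z = 1.2039

Let u = z². The equation becomes u² + 2u - 5 = 0.
By the quadratic formula, u = -1 + √(6) or u = -√(6) - 1.
z² = -1 + √(6) gives z = ±√(-1 + √(6)) ≈ ±1.2039.
z² = -√(6) - 1 < 0 has no real solution.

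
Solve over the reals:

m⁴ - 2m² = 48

Let u = m². The equation becomes u² - 2u - 48 = 0.
Factor: (u - 8)(u + 6) = 0, so u = 8 or u = -6.
m² = 8 gives m = ±2·√(2) ≈ ±2.8284.
m² = -6 < 0 has no real solution.

m = -2.8284 or m = 2.8284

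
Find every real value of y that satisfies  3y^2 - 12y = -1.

Rearrange to standard form: 3y^2 - 12y + 1 = 0.
Discriminant: (-12)^2 - 4*3*1 = 132.
Quadratic formula: y = (12 +/- sqrt(132)) / 6.
So y = sqrt(33)/3 + 2 ~= 3.9149 or y = 2 - sqrt(33)/3 ~= 0.0851.

y = 0.0851 or y = 3.9149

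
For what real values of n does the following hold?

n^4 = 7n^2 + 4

Let u = n^2. The equation becomes u^2 - 7u - 4 = 0.
By the quadratic formula, u = 7/2 + sqrt(65)/2 or u = 7/2 - sqrt(65)/2.
n^2 = 7/2 + sqrt(65)/2 gives n = +/-sqrt(7/2 + sqrt(65)/2) ~= +/-2.7443.
n^2 = 7/2 - sqrt(65)/2 < 0 has no real solution.

n = -2.7443 or n = 2.7443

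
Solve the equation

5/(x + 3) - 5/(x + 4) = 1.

x = -5.7913 or x = -1.2087

Multiply both sides by (x + 3)(x + 4):
5(x + 4) - 5(x + 3) = (x + 3)(x + 4).
Expand and collect terms: x^2 + 7x + 7 = 0.
By the quadratic formula, x = (-7 +/- sqrt(21)) / 2, so x ~= -1.2087 or x ~= -5.7913.
Neither value makes a denominator zero (x != -3, x != -4), so both are valid.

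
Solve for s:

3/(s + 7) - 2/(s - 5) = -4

Multiply both sides by (s + 7)(s - 5):
3(s - 5) - 2(s + 7) = -4(s + 7)(s - 5).
Expand and collect terms: -4s² - 9s + 169 = 0.
By the quadratic formula, s = (9 ± √2785) / -8, so s ≈ -7.7216 or s ≈ 5.4716.
Neither value makes a denominator zero (s ≠ -7, s ≠ 5), so both are valid.

s = -7.7216 or s = 5.4716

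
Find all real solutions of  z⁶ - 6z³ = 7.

z = -1 or z = 1.9129

Let u = z³. The equation becomes u² - 6u - 7 = 0.
Factor: (u - 7)(u + 1) = 0, so u = 7 or u = -1.
z³ = 7 gives z = ∛(7) ≈ 1.9129.
z³ = -1 gives z = -1.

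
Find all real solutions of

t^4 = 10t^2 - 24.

t = -2.4495 or t = -2 or t = 2 or t = 2.4495

Let u = t^2. The equation becomes u^2 - 10u + 24 = 0.
Factor: (u - 6)(u - 4) = 0, so u = 6 or u = 4.
t^2 = 6 gives t = +/-sqrt(6) ~= +/-2.4495.
t^2 = 4 gives t = +/-2.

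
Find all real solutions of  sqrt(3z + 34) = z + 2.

Square both sides: 3z + 34 = (z + 2)^2.
Expand and rearrange: z^2 + z - 30 = 0.
Solving gives z = 5 or z = -6.
Check each candidate in the original equation:
  z = 5: sqrt(49) = 7, while z + 2 = 7 — valid.
  z = -6: sqrt(16) = 4, while z + 2 = -4 — extraneous.

z = 5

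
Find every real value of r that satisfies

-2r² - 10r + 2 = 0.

r = -5.1926 or r = 0.1926

Discriminant: (-10)² − 4·(-2)·2 = 116.
Quadratic formula: r = (10 ± √116) / (-4).
So r = -√(29)/2 - 5/2 ≈ -5.1926 or r = -5/2 + √(29)/2 ≈ 0.1926.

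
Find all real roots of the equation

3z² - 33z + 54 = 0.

z = 2 or z = 9

Factor: 3(z - 9)(z - 2) = 0.
So z = 9 or z = 2.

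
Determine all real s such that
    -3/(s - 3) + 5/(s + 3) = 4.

Multiply both sides by (s - 3)(s + 3):
-3(s + 3) + 5(s - 3) = 4(s - 3)(s + 3).
Expand and collect terms: 4s^2 - 2s - 12 = 0.
Factor or apply the quadratic formula: s = 2 or s = -1.5.
Neither value makes a denominator zero (s != 3, s != -3), so both are valid.

s = -1.5 or s = 2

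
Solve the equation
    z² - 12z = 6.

z = -0.4807 or z = 12.4807

Rearrange to standard form: z² - 12z - 6 = 0.
Discriminant: (-12)² − 4·1·(-6) = 168.
Quadratic formula: z = (12 ± √168) / 2.
So z = 6 + √(42) ≈ 12.4807 or z = 6 - √(42) ≈ -0.4807.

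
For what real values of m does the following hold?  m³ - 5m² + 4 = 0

m = -0.8284 or m = 1 or m = 4.8284

Possible rational roots are divisors of 4. Testing m = 1 gives 0, so (m - 1) is a factor.
Divide: m³ - 5m² + 4 = (m - 1)(m² - 4m - 4).
Apply the quadratic formula to m² - 4m - 4 = 0: m = (4 ± √32)/2, i.e. m ≈ 4.8284 or m ≈ -0.8284.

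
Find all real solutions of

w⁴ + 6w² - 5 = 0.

w = -0.8612 or w = 0.8612

Let u = w². The equation becomes u² + 6u - 5 = 0.
By the quadratic formula, u = -3 + √(14) or u = -√(14) - 3.
w² = -3 + √(14) gives w = ±√(-3 + √(14)) ≈ ±0.8612.
w² = -√(14) - 3 < 0 has no real solution.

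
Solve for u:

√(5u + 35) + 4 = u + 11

u = -7 or u = -2

Isolate the radical: √(5u + 35) = u + 7.
Square both sides: 5u + 35 = (u + 7)².
Expand and rearrange: u² + 9u + 14 = 0.
Solving gives u = -2 or u = -7.
Check each candidate in the original equation:
  u = -2: √(25) = 5, while u + 7 = 5 — valid.
  u = -7: √(0) = 0, while u + 7 = 0 — valid.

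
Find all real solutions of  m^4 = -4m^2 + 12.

Let u = m^2. The equation becomes u^2 + 4u - 12 = 0.
Factor: (u + 6)(u - 2) = 0, so u = -6 or u = 2.
m^2 = -6 < 0 has no real solution.
m^2 = 2 gives m = +/-sqrt(2) ~= +/-1.4142.

m = -1.4142 or m = 1.4142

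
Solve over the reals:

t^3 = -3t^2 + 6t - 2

t = -4.4495 or t = 0.4495 or t = 1

Rearrange: t^3 + 3t^2 - 6t + 2 = 0.
Possible rational roots are divisors of 2. Testing t = 1 gives 0, so (t - 1) is a factor.
Divide: t^3 + 3t^2 - 6t + 2 = (t - 1)(t^2 + 4t - 2).
Apply the quadratic formula to t^2 + 4t - 2 = 0: t = (-4 +/- sqrt(24))/2, i.e. t ~= 0.4495 or t ~= -4.4495.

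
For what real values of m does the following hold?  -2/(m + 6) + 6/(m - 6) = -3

Multiply both sides by (m + 6)(m - 6):
-2(m - 6) + 6(m + 6) = -3(m + 6)(m - 6).
Expand and collect terms: -3m² - 4m + 60 = 0.
By the quadratic formula, m = (4 ± √736) / -6, so m ≈ -5.1882 or m ≈ 3.8549.
Neither value makes a denominator zero (m ≠ -6, m ≠ 6), so both are valid.

m = -5.1882 or m = 3.8549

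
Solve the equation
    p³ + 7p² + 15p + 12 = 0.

Possible rational roots are divisors of 12. Testing p = -4 gives 0, so (p + 4) is a factor.
Divide: p³ + 7p² + 15p + 12 = (p + 4)(p² + 3p + 3).
The quadratic p² + 3p + 3 has discriminant -3 < 0, so no further real roots.

p = -4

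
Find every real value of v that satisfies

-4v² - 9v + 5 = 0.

v = -2.7111 or v = 0.4611

Discriminant: (-9)² − 4·(-4)·5 = 161.
Quadratic formula: v = (9 ± √161) / (-8).
So v = -√(161)/8 - 9/8 ≈ -2.7111 or v = -9/8 + √(161)/8 ≈ 0.4611.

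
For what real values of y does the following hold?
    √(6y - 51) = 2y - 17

Square both sides: 6y - 51 = (2y - 17)².
Expand and rearrange: 4y² - 74y + 340 = 0.
Solving gives y = 10 or y = 8.5.
Check each candidate in the original equation:
  y = 10: √(9) = 3, while 2y - 17 = 3 — valid.
  y = 8.5: √(0) = 0, while 2y - 17 = 0 — valid.

y = 8.5 or y = 10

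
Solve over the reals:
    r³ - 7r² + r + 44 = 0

r = -2.1401 or r = 4 or r = 5.1401

Possible rational roots are divisors of 44. Testing r = 4 gives 0, so (r - 4) is a factor.
Divide: r³ - 7r² + r + 44 = (r - 4)(r² - 3r - 11).
Apply the quadratic formula to r² - 3r - 11 = 0: r = (3 ± √53)/2, i.e. r ≈ 5.1401 or r ≈ -2.1401.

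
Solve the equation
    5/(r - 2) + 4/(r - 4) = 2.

Multiply both sides by (r - 2)(r - 4):
5(r - 4) + 4(r - 2) = 2(r - 2)(r - 4).
Expand and collect terms: 2r^2 - 21r + 44 = 0.
By the quadratic formula, r = (21 +/- sqrt(89)) / 4, so r ~= 7.6085 or r ~= 2.8915.
Neither value makes a denominator zero (r != 2, r != 4), so both are valid.

r = 2.8915 or r = 7.6085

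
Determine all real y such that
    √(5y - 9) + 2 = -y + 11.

y = 5

Isolate the radical: √(5y - 9) = -y + 9.
Square both sides: 5y - 9 = (-y + 9)².
Expand and rearrange: y² - 23y + 90 = 0.
Solving gives y = 18 or y = 5.
Check each candidate in the original equation:
  y = 18: √(81) = 9, while -y + 9 = -9 — extraneous.
  y = 5: √(16) = 4, while -y + 9 = 4 — valid.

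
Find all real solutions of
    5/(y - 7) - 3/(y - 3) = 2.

y = 2 or y = 9

Multiply both sides by (y - 7)(y - 3):
5(y - 3) - 3(y - 7) = 2(y - 7)(y - 3).
Expand and collect terms: 2y^2 - 22y + 36 = 0.
Factor or apply the quadratic formula: y = 9 or y = 2.
Neither value makes a denominator zero (y != 7, y != 3), so both are valid.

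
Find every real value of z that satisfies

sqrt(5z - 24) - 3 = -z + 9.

z = 8

Isolate the radical: sqrt(5z - 24) = -z + 12.
Square both sides: 5z - 24 = (-z + 12)^2.
Expand and rearrange: z^2 - 29z + 168 = 0.
Solving gives z = 21 or z = 8.
Check each candidate in the original equation:
  z = 21: sqrt(81) = 9, while -z + 12 = -9 — extraneous.
  z = 8: sqrt(16) = 4, while -z + 12 = 4 — valid.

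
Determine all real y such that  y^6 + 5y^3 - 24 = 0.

Let u = y^3. The equation becomes u^2 + 5u - 24 = 0.
Factor: (u + 8)(u - 3) = 0, so u = -8 or u = 3.
y^3 = -8 gives y = -2.
y^3 = 3 gives y = (3)^(1/3) ~= 1.4422.

y = -2 or y = 1.4422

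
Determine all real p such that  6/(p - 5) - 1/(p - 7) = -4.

Multiply both sides by (p - 5)(p - 7):
6(p - 7) - (p - 5) = -4(p - 5)(p - 7).
Expand and collect terms: -4p² + 43p - 103 = 0.
By the quadratic formula, p = (-43 ± √201) / -8, so p ≈ 3.6028 or p ≈ 7.1472.
Neither value makes a denominator zero (p ≠ 5, p ≠ 7), so both are valid.

p = 3.6028 or p = 7.1472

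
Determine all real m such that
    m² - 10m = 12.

Rearrange to standard form: m² - 10m - 12 = 0.
Discriminant: (-10)² − 4·1·(-12) = 148.
Quadratic formula: m = (10 ± √148) / 2.
So m = 5 + √(37) ≈ 11.0828 or m = 5 - √(37) ≈ -1.0828.

m = -1.0828 or m = 11.0828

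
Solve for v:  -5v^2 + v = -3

Rearrange to standard form: -5v^2 + v + 3 = 0.
Discriminant: (1)^2 - 4*(-5)*3 = 61.
Quadratic formula: v = (-1 +/- sqrt(61)) / (-10).
So v = 1/10 - sqrt(61)/10 ~= -0.681 or v = 1/10 + sqrt(61)/10 ~= 0.881.

v = -0.681 or v = 0.881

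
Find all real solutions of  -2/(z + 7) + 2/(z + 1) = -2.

Multiply both sides by (z + 7)(z + 1):
-2(z + 1) + 2(z + 7) = -2(z + 7)(z + 1).
Expand and collect terms: -2z^2 - 16z - 26 = 0.
By the quadratic formula, z = (16 +/- sqrt(48)) / -4, so z ~= -5.7321 or z ~= -2.2679.
Neither value makes a denominator zero (z != -7, z != -1), so both are valid.

z = -5.7321 or z = -2.2679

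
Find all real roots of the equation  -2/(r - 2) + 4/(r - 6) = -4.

r = 2.7192 or r = 4.7808

Multiply both sides by (r - 2)(r - 6):
-2(r - 6) + 4(r - 2) = -4(r - 2)(r - 6).
Expand and collect terms: -4r² + 30r - 52 = 0.
By the quadratic formula, r = (-30 ± √68) / -8, so r ≈ 2.7192 or r ≈ 4.7808.
Neither value makes a denominator zero (r ≠ 2, r ≠ 6), so both are valid.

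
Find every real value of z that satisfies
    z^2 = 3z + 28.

z = -4 or z = 7

Bring every term to one side: z^2 - 3z - 28 = 0.
Factor: (z - 7)(z + 4) = 0.
So z = 7 or z = -4.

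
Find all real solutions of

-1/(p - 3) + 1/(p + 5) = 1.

p = -3.8284 or p = 1.8284

Multiply both sides by (p - 3)(p + 5):
-(p + 5) + (p - 3) = (p - 3)(p + 5).
Expand and collect terms: p² + 2p - 7 = 0.
By the quadratic formula, p = (-2 ± √32) / 2, so p ≈ 1.8284 or p ≈ -3.8284.
Neither value makes a denominator zero (p ≠ 3, p ≠ -5), so both are valid.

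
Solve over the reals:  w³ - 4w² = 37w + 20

w = -4 or w = -0.5826 or w = 8.5826

Rearrange: w³ - 4w² - 37w - 20 = 0.
Possible rational roots are divisors of -20. Testing w = -4 gives 0, so (w + 4) is a factor.
Divide: w³ - 4w² - 37w - 20 = (w + 4)(w² - 8w - 5).
Apply the quadratic formula to w² - 8w - 5 = 0: w = (8 ± √84)/2, i.e. w ≈ 8.5826 or w ≈ -0.5826.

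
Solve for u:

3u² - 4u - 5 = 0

Discriminant: (-4)² − 4·3·(-5) = 76.
Quadratic formula: u = (4 ± √76) / 6.
So u = 2/3 + √(19)/3 ≈ 2.1196 or u = 2/3 - √(19)/3 ≈ -0.7863.

u = -0.7863 or u = 2.1196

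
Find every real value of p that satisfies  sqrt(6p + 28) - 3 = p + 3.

Isolate the radical: sqrt(6p + 28) = p + 6.
Square both sides: 6p + 28 = (p + 6)^2.
Expand and rearrange: p^2 + 6p + 8 = 0.
Solving gives p = -2 or p = -4.
Check each candidate in the original equation:
  p = -2: sqrt(16) = 4, while p + 6 = 4 — valid.
  p = -4: sqrt(4) = 2, while p + 6 = 2 — valid.

p = -4 or p = -2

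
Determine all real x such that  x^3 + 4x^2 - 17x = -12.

Rearrange: x^3 + 4x^2 - 17x + 12 = 0.
Possible rational roots are divisors of 12. Testing x = 1 gives 0, so (x - 1) is a factor.
Divide: x^3 + 4x^2 - 17x + 12 = (x - 1)(x^2 + 5x - 12).
Apply the quadratic formula to x^2 + 5x - 12 = 0: x = (-5 +/- sqrt(73))/2, i.e. x ~= 1.772 or x ~= -6.772.

x = -6.772 or x = 1 or x = 1.772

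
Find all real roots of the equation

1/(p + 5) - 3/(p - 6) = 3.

p = -4.6321 or p = 4.9654

Multiply both sides by (p + 5)(p - 6):
(p - 6) - 3(p + 5) = 3(p + 5)(p - 6).
Expand and collect terms: 3p^2 - p - 69 = 0.
By the quadratic formula, p = (1 +/- sqrt(829)) / 6, so p ~= 4.9654 or p ~= -4.6321.
Neither value makes a denominator zero (p != -5, p != 6), so both are valid.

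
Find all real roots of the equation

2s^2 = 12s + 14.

s = -1 or s = 7

Bring every term to one side: 2s^2 - 12s - 14 = 0.
Factor: 2(s - 7)(s + 1) = 0.
So s = 7 or s = -1.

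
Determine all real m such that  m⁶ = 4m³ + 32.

Let u = m³. The equation becomes u² - 4u - 32 = 0.
Factor: (u - 8)(u + 4) = 0, so u = 8 or u = -4.
m³ = 8 gives m = 2.
m³ = -4 gives m = -∛(4) ≈ -1.5874.

m = -1.5874 or m = 2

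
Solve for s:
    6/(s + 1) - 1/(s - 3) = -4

Multiply both sides by (s + 1)(s - 3):
6(s - 3) - (s + 1) = -4(s + 1)(s - 3).
Expand and collect terms: -4s^2 + 3s + 31 = 0.
By the quadratic formula, s = (-3 +/- sqrt(505)) / -8, so s ~= -2.434 or s ~= 3.184.
Neither value makes a denominator zero (s != -1, s != 3), so both are valid.

s = -2.434 or s = 3.184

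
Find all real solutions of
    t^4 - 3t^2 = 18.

Let u = t^2. The equation becomes u^2 - 3u - 18 = 0.
Factor: (u - 6)(u + 3) = 0, so u = 6 or u = -3.
t^2 = 6 gives t = +/-sqrt(6) ~= +/-2.4495.
t^2 = -3 < 0 has no real solution.

t = -2.4495 or t = 2.4495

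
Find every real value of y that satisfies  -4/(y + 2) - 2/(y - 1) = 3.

Multiply both sides by (y + 2)(y - 1):
-4(y - 1) - 2(y + 2) = 3(y + 2)(y - 1).
Expand and collect terms: 3y^2 + 9y - 6 = 0.
By the quadratic formula, y = (-9 +/- sqrt(153)) / 6, so y ~= 0.5616 or y ~= -3.5616.
Neither value makes a denominator zero (y != -2, y != 1), so both are valid.

y = -3.5616 or y = 0.5616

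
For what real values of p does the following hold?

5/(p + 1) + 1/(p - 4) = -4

p = -2.3016 or p = 3.8016

Multiply both sides by (p + 1)(p - 4):
5(p - 4) + (p + 1) = -4(p + 1)(p - 4).
Expand and collect terms: -4p² + 6p + 35 = 0.
By the quadratic formula, p = (-6 ± √596) / -8, so p ≈ -2.3016 or p ≈ 3.8016.
Neither value makes a denominator zero (p ≠ -1, p ≠ 4), so both are valid.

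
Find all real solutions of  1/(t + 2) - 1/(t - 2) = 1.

Multiply both sides by (t + 2)(t - 2):
(t - 2) - (t + 2) = (t + 2)(t - 2).
Expand and collect terms: t² = 0.
This has the repeated root t = 0.
Neither value makes a denominator zero (t ≠ -2, t ≠ 2), so both are valid.

t = 0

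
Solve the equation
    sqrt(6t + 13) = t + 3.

t = -2 or t = 2

Square both sides: 6t + 13 = (t + 3)^2.
Expand and rearrange: t^2 - 4 = 0.
Solving gives t = 2 or t = -2.
Check each candidate in the original equation:
  t = 2: sqrt(25) = 5, while t + 3 = 5 — valid.
  t = -2: sqrt(1) = 1, while t + 3 = 1 — valid.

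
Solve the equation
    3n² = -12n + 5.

Rearrange to standard form: 3n² + 12n - 5 = 0.
Discriminant: (12)² − 4·3·(-5) = 204.
Quadratic formula: n = (-12 ± √204) / 6.
So n = -2 + √(51)/3 ≈ 0.3805 or n = -√(51)/3 - 2 ≈ -4.3805.

n = -4.3805 or n = 0.3805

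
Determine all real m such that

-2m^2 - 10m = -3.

m = -5.2839 or m = 0.2839

Rearrange to standard form: -2m^2 - 10m + 3 = 0.
Discriminant: (-10)^2 - 4*(-2)*3 = 124.
Quadratic formula: m = (10 +/- sqrt(124)) / (-4).
So m = -sqrt(31)/2 - 5/2 ~= -5.2839 or m = -5/2 + sqrt(31)/2 ~= 0.2839.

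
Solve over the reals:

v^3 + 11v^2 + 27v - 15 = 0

Possible rational roots are divisors of -15. Testing v = -5 gives 0, so (v + 5) is a factor.
Divide: v^3 + 11v^2 + 27v - 15 = (v + 5)(v^2 + 6v - 3).
Apply the quadratic formula to v^2 + 6v - 3 = 0: v = (-6 +/- sqrt(48))/2, i.e. v ~= 0.4641 or v ~= -6.4641.

v = -6.4641 or v = -5 or v = 0.4641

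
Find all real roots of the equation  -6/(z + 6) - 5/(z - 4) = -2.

z = -3.7329 or z = 7.2329

Multiply both sides by (z + 6)(z - 4):
-6(z - 4) - 5(z + 6) = -2(z + 6)(z - 4).
Expand and collect terms: -2z² + 7z + 54 = 0.
By the quadratic formula, z = (-7 ± √481) / -4, so z ≈ -3.7329 or z ≈ 7.2329.
Neither value makes a denominator zero (z ≠ -6, z ≠ 4), so both are valid.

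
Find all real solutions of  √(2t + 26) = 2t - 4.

Square both sides: 2t + 26 = (2t - 4)².
Expand and rearrange: 4t² - 18t - 10 = 0.
Solving gives t = 5 or t = -0.5.
Check each candidate in the original equation:
  t = 5: √(36) = 6, while 2t - 4 = 6 — valid.
  t = -0.5: √(25) = 5, while 2t - 4 = -5 — extraneous.

t = 5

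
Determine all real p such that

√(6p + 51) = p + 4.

p = 5

Square both sides: 6p + 51 = (p + 4)².
Expand and rearrange: p² + 2p - 35 = 0.
Solving gives p = 5 or p = -7.
Check each candidate in the original equation:
  p = 5: √(81) = 9, while p + 4 = 9 — valid.
  p = -7: √(9) = 3, while p + 4 = -3 — extraneous.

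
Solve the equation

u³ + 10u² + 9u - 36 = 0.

Possible rational roots are divisors of -36. Testing u = -3 gives 0, so (u + 3) is a factor.
Divide: u³ + 10u² + 9u - 36 = (u + 3)(u² + 7u - 12).
Apply the quadratic formula to u² + 7u - 12 = 0: u = (-7 ± √97)/2, i.e. u ≈ 1.4244 or u ≈ -8.4244.

u = -8.4244 or u = -3 or u = 1.4244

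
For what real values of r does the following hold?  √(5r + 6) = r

Square both sides: 5r + 6 = (r)².
Expand and rearrange: r² - 5r - 6 = 0.
Solving gives r = 6 or r = -1.
Check each candidate in the original equation:
  r = 6: √(36) = 6, while r = 6 — valid.
  r = -1: √(1) = 1, while r = -1 — extraneous.

r = 6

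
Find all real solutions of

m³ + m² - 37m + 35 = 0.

m = -7 or m = 1 or m = 5

Possible rational roots are divisors of 35. Testing m = 5 gives 0, so (m - 5) is a factor.
Divide: m³ + m² - 37m + 35 = (m - 5)(m² + 6m - 7).
Factor the quadratic: m = 1 or m = -7.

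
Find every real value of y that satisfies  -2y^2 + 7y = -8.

y = -0.9075 or y = 4.4075

Rearrange to standard form: -2y^2 + 7y + 8 = 0.
Discriminant: (7)^2 - 4*(-2)*8 = 113.
Quadratic formula: y = (-7 +/- sqrt(113)) / (-4).
So y = 7/4 - sqrt(113)/4 ~= -0.9075 or y = 7/4 + sqrt(113)/4 ~= 4.4075.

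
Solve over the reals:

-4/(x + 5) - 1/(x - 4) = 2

Multiply both sides by (x + 5)(x - 4):
-4(x - 4) - (x + 5) = 2(x + 5)(x - 4).
Expand and collect terms: 2x² + 7x - 51 = 0.
By the quadratic formula, x = (-7 ± √457) / 4, so x ≈ 3.5944 or x ≈ -7.0944.
Neither value makes a denominator zero (x ≠ -5, x ≠ 4), so both are valid.

x = -7.0944 or x = 3.5944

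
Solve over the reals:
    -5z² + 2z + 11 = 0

z = -1.2967 or z = 1.6967

Discriminant: (2)² − 4·(-5)·11 = 224.
Quadratic formula: z = (-2 ± √224) / (-10).
So z = 1/5 - 2·√(14)/5 ≈ -1.2967 or z = 1/5 + 2·√(14)/5 ≈ 1.6967.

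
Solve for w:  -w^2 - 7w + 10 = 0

w = -8.217 or w = 1.217

Discriminant: (-7)^2 - 4*(-1)*10 = 89.
Quadratic formula: w = (7 +/- sqrt(89)) / (-2).
So w = -sqrt(89)/2 - 7/2 ~= -8.217 or w = -7/2 + sqrt(89)/2 ~= 1.217.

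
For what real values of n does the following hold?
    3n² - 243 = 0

Factor: 3(n + 9)(n - 9) = 0.
So n = -9 or n = 9.

n = -9 or n = 9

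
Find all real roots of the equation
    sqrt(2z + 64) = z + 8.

z = 0

Square both sides: 2z + 64 = (z + 8)^2.
Expand and rearrange: z^2 + 14z = 0.
Solving gives z = 0 or z = -14.
Check each candidate in the original equation:
  z = 0: sqrt(64) = 8, while z + 8 = 8 — valid.
  z = -14: sqrt(36) = 6, while z + 8 = -6 — extraneous.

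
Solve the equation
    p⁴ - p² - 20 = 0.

p = -2.2361 or p = 2.2361

Let u = p². The equation becomes u² - u - 20 = 0.
Factor: (u + 4)(u - 5) = 0, so u = -4 or u = 5.
p² = -4 < 0 has no real solution.
p² = 5 gives p = ±√(5) ≈ ±2.2361.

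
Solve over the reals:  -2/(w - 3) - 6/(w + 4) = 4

Multiply both sides by (w - 3)(w + 4):
-2(w + 4) - 6(w - 3) = 4(w - 3)(w + 4).
Expand and collect terms: 4w^2 + 12w - 58 = 0.
By the quadratic formula, w = (-12 +/- sqrt(1072)) / 8, so w ~= 2.5927 or w ~= -5.5927.
Neither value makes a denominator zero (w != 3, w != -4), so both are valid.

w = -5.5927 or w = 2.5927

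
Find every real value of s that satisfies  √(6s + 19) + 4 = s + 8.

s = -3 or s = 1

Isolate the radical: √(6s + 19) = s + 4.
Square both sides: 6s + 19 = (s + 4)².
Expand and rearrange: s² + 2s - 3 = 0.
Solving gives s = 1 or s = -3.
Check each candidate in the original equation:
  s = 1: √(25) = 5, while s + 4 = 5 — valid.
  s = -3: √(1) = 1, while s + 4 = 1 — valid.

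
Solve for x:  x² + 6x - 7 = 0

x = -7 or x = 1

Factor: (x + 7)(x - 1) = 0.
So x = -7 or x = 1.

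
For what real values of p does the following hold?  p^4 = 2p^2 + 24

Let u = p^2. The equation becomes u^2 - 2u - 24 = 0.
Factor: (u + 4)(u - 6) = 0, so u = -4 or u = 6.
p^2 = -4 < 0 has no real solution.
p^2 = 6 gives p = +/-sqrt(6) ~= +/-2.4495.

p = -2.4495 or p = 2.4495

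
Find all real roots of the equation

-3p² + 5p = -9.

Rearrange to standard form: -3p² + 5p + 9 = 0.
Discriminant: (5)² − 4·(-3)·9 = 133.
Quadratic formula: p = (-5 ± √133) / (-6).
So p = 5/6 - √(133)/6 ≈ -1.0888 or p = 5/6 + √(133)/6 ≈ 2.7554.

p = -1.0888 or p = 2.7554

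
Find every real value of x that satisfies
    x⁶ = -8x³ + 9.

Let u = x³. The equation becomes u² + 8u - 9 = 0.
Factor: (u + 9)(u - 1) = 0, so u = -9 or u = 1.
x³ = -9 gives x = -∛(9) ≈ -2.0801.
x³ = 1 gives x = 1.

x = -2.0801 or x = 1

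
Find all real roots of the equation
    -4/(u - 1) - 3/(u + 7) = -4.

Multiply both sides by (u - 1)(u + 7):
-4(u + 7) - 3(u - 1) = -4(u - 1)(u + 7).
Expand and collect terms: -4u² - 17u + 53 = 0.
By the quadratic formula, u = (17 ± √1137) / -8, so u ≈ -6.3399 or u ≈ 2.0899.
Neither value makes a denominator zero (u ≠ 1, u ≠ -7), so both are valid.

u = -6.3399 or u = 2.0899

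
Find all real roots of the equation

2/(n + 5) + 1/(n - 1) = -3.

Multiply both sides by (n + 5)(n - 1):
2(n - 1) + (n + 5) = -3(n + 5)(n - 1).
Expand and collect terms: -3n² - 15n + 12 = 0.
By the quadratic formula, n = (15 ± √369) / -6, so n ≈ -5.7016 or n ≈ 0.7016.
Neither value makes a denominator zero (n ≠ -5, n ≠ 1), so both are valid.

n = -5.7016 or n = 0.7016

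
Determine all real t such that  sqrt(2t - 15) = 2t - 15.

Square both sides: 2t - 15 = (2t - 15)^2.
Expand and rearrange: 4t^2 - 62t + 240 = 0.
Solving gives t = 8 or t = 7.5.
Check each candidate in the original equation:
  t = 8: sqrt(1) = 1, while 2t - 15 = 1 — valid.
  t = 7.5: sqrt(0) = 0, while 2t - 15 = 0 — valid.

t = 7.5 or t = 8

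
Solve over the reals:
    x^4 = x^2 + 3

Let u = x^2. The equation becomes u^2 - u - 3 = 0.
By the quadratic formula, u = 1/2 + sqrt(13)/2 or u = 1/2 - sqrt(13)/2.
x^2 = 1/2 + sqrt(13)/2 gives x = +/-sqrt(1/2 + sqrt(13)/2) ~= +/-1.5175.
x^2 = 1/2 - sqrt(13)/2 < 0 has no real solution.

x = -1.5175 or x = 1.5175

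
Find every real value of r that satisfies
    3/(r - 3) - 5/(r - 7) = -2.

r = 2 or r = 9

Multiply both sides by (r - 3)(r - 7):
3(r - 7) - 5(r - 3) = -2(r - 3)(r - 7).
Expand and collect terms: -2r² + 22r - 36 = 0.
Factor or apply the quadratic formula: r = 2 or r = 9.
Neither value makes a denominator zero (r ≠ 3, r ≠ 7), so both are valid.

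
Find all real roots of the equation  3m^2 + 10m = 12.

m = -4.2701 or m = 0.9367

Rearrange to standard form: 3m^2 + 10m - 12 = 0.
Discriminant: (10)^2 - 4*3*(-12) = 244.
Quadratic formula: m = (-10 +/- sqrt(244)) / 6.
So m = -5/3 + sqrt(61)/3 ~= 0.9367 or m = -sqrt(61)/3 - 5/3 ~= -4.2701.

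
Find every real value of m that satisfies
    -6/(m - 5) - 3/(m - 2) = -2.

Multiply both sides by (m - 5)(m - 2):
-6(m - 2) - 3(m - 5) = -2(m - 5)(m - 2).
Expand and collect terms: -2m² + 23m - 47 = 0.
By the quadratic formula, m = (-23 ± √153) / -4, so m ≈ 2.6577 or m ≈ 8.8423.
Neither value makes a denominator zero (m ≠ 5, m ≠ 2), so both are valid.

m = 2.6577 or m = 8.8423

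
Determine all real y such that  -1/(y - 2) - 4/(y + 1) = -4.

Multiply both sides by (y - 2)(y + 1):
-(y + 1) - 4(y - 2) = -4(y - 2)(y + 1).
Expand and collect terms: -4y^2 + 9y + 1 = 0.
By the quadratic formula, y = (-9 +/- sqrt(97)) / -8, so y ~= -0.1061 or y ~= 2.3561.
Neither value makes a denominator zero (y != 2, y != -1), so both are valid.

y = -0.1061 or y = 2.3561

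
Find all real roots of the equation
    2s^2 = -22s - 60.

s = -6 or s = -5

Bring every term to one side: 2s^2 + 22s + 60 = 0.
Factor: 2(s + 6)(s + 5) = 0.
So s = -6 or s = -5.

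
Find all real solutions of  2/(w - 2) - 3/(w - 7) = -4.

Multiply both sides by (w - 2)(w - 7):
2(w - 7) - 3(w - 2) = -4(w - 2)(w - 7).
Expand and collect terms: -4w^2 + 37w - 48 = 0.
By the quadratic formula, w = (-37 +/- sqrt(601)) / -8, so w ~= 1.5606 or w ~= 7.6894.
Neither value makes a denominator zero (w != 2, w != 7), so both are valid.

w = 1.5606 or w = 7.6894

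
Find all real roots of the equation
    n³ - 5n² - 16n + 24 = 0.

n = -3 or n = 1.1716 or n = 6.8284

Possible rational roots are divisors of 24. Testing n = -3 gives 0, so (n + 3) is a factor.
Divide: n³ - 5n² - 16n + 24 = (n + 3)(n² - 8n + 8).
Apply the quadratic formula to n² - 8n + 8 = 0: n = (8 ± √32)/2, i.e. n ≈ 6.8284 or n ≈ 1.1716.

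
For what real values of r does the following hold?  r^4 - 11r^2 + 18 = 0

r = -3 or r = -1.4142 or r = 1.4142 or r = 3

Let u = r^2. The equation becomes u^2 - 11u + 18 = 0.
Factor: (u - 2)(u - 9) = 0, so u = 2 or u = 9.
r^2 = 2 gives r = +/-sqrt(2) ~= +/-1.4142.
r^2 = 9 gives r = +/-3.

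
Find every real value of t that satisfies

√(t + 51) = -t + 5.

t = -2

Square both sides: t + 51 = (-t + 5)².
Expand and rearrange: t² - 11t - 26 = 0.
Solving gives t = 13 or t = -2.
Check each candidate in the original equation:
  t = 13: √(64) = 8, while -t + 5 = -8 — extraneous.
  t = -2: √(49) = 7, while -t + 5 = 7 — valid.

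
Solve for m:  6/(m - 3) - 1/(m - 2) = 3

Multiply both sides by (m - 3)(m - 2):
6(m - 2) - (m - 3) = 3(m - 3)(m - 2).
Expand and collect terms: 3m² - 20m + 27 = 0.
By the quadratic formula, m = (20 ± √76) / 6, so m ≈ 4.7863 or m ≈ 1.8804.
Neither value makes a denominator zero (m ≠ 3, m ≠ 2), so both are valid.

m = 1.8804 or m = 4.7863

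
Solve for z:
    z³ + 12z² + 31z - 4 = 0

Possible rational roots are divisors of -4. Testing z = -4 gives 0, so (z + 4) is a factor.
Divide: z³ + 12z² + 31z - 4 = (z + 4)(z² + 8z - 1).
Apply the quadratic formula to z² + 8z - 1 = 0: z = (-8 ± √68)/2, i.e. z ≈ 0.1231 or z ≈ -8.1231.

z = -8.1231 or z = -4 or z = 0.1231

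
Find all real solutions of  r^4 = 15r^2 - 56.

Let u = r^2. The equation becomes u^2 - 15u + 56 = 0.
Factor: (u - 7)(u - 8) = 0, so u = 7 or u = 8.
r^2 = 7 gives r = +/-sqrt(7) ~= +/-2.6458.
r^2 = 8 gives r = +/-2*sqrt(2) ~= +/-2.8284.

r = -2.8284 or r = -2.6458 or r = 2.6458 or r = 2.8284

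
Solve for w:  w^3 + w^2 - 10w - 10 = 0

w = -3.1623 or w = -1 or w = 3.1623

Possible rational roots are divisors of -10. Testing w = -1 gives 0, so (w + 1) is a factor.
Divide: w^3 + w^2 - 10w - 10 = (w + 1)(w^2 - 10).
Apply the quadratic formula to w^2 - 10 = 0: w = (0 +/- sqrt(40))/2, i.e. w ~= 3.1623 or w ~= -3.1623.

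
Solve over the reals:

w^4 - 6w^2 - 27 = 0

Let u = w^2. The equation becomes u^2 - 6u - 27 = 0.
Factor: (u + 3)(u - 9) = 0, so u = -3 or u = 9.
w^2 = -3 < 0 has no real solution.
w^2 = 9 gives w = +/-3.

w = -3 or w = 3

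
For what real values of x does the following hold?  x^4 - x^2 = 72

x = -3 or x = 3

Let u = x^2. The equation becomes u^2 - u - 72 = 0.
Factor: (u + 8)(u - 9) = 0, so u = -8 or u = 9.
x^2 = -8 < 0 has no real solution.
x^2 = 9 gives x = +/-3.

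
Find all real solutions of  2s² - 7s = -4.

Rearrange to standard form: 2s² - 7s + 4 = 0.
Discriminant: (-7)² − 4·2·4 = 17.
Quadratic formula: s = (7 ± √17) / 4.
So s = √(17)/4 + 7/4 ≈ 2.7808 or s = 7/4 - √(17)/4 ≈ 0.7192.

s = 0.7192 or s = 2.7808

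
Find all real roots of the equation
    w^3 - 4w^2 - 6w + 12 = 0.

w = -2 or w = 1.2679 or w = 4.7321

Possible rational roots are divisors of 12. Testing w = -2 gives 0, so (w + 2) is a factor.
Divide: w^3 - 4w^2 - 6w + 12 = (w + 2)(w^2 - 6w + 6).
Apply the quadratic formula to w^2 - 6w + 6 = 0: w = (6 +/- sqrt(12))/2, i.e. w ~= 4.7321 or w ~= 1.2679.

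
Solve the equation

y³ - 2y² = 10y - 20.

Rearrange: y³ - 2y² - 10y + 20 = 0.
Possible rational roots are divisors of 20. Testing y = 2 gives 0, so (y - 2) is a factor.
Divide: y³ - 2y² - 10y + 20 = (y - 2)(y² - 10).
Apply the quadratic formula to y² - 10 = 0: y = (0 ± √40)/2, i.e. y ≈ 3.1623 or y ≈ -3.1623.

y = -3.1623 or y = 2 or y = 3.1623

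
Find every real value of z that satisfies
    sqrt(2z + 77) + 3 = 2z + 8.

z = 2

Isolate the radical: sqrt(2z + 77) = 2z + 5.
Square both sides: 2z + 77 = (2z + 5)^2.
Expand and rearrange: 4z^2 + 18z - 52 = 0.
Solving gives z = 2 or z = -6.5.
Check each candidate in the original equation:
  z = 2: sqrt(81) = 9, while 2z + 5 = 9 — valid.
  z = -6.5: sqrt(64) = 8, while 2z + 5 = -8 — extraneous.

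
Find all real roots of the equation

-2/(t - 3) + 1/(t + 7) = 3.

Multiply both sides by (t - 3)(t + 7):
-2(t + 7) + (t - 3) = 3(t - 3)(t + 7).
Expand and collect terms: 3t^2 + 13t - 46 = 0.
By the quadratic formula, t = (-13 +/- sqrt(721)) / 6, so t ~= 2.3086 or t ~= -6.6419.
Neither value makes a denominator zero (t != 3, t != -7), so both are valid.

t = -6.6419 or t = 2.3086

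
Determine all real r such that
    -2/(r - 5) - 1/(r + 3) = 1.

r = -4.2749 or r = 3.2749

Multiply both sides by (r - 5)(r + 3):
-2(r + 3) - (r - 5) = (r - 5)(r + 3).
Expand and collect terms: r^2 + r - 14 = 0.
By the quadratic formula, r = (-1 +/- sqrt(57)) / 2, so r ~= 3.2749 or r ~= -4.2749.
Neither value makes a denominator zero (r != 5, r != -3), so both are valid.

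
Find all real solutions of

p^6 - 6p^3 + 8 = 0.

Let u = p^3. The equation becomes u^2 - 6u + 8 = 0.
Factor: (u - 2)(u - 4) = 0, so u = 2 or u = 4.
p^3 = 2 gives p = (2)^(1/3) ~= 1.2599.
p^3 = 4 gives p = (4)^(1/3) ~= 1.5874.

p = 1.2599 or p = 1.5874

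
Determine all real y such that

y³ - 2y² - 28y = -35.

Rearrange: y³ - 2y² - 28y + 35 = 0.
Possible rational roots are divisors of 35. Testing y = -5 gives 0, so (y + 5) is a factor.
Divide: y³ - 2y² - 28y + 35 = (y + 5)(y² - 7y + 7).
Apply the quadratic formula to y² - 7y + 7 = 0: y = (7 ± √21)/2, i.e. y ≈ 5.7913 or y ≈ 1.2087.

y = -5 or y = 1.2087 or y = 5.7913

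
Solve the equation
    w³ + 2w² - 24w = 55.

Rearrange: w³ + 2w² - 24w - 55 = 0.
Possible rational roots are divisors of -55. Testing w = 5 gives 0, so (w - 5) is a factor.
Divide: w³ + 2w² - 24w - 55 = (w - 5)(w² + 7w + 11).
Apply the quadratic formula to w² + 7w + 11 = 0: w = (-7 ± √5)/2, i.e. w ≈ -2.382 or w ≈ -4.618.

w = -4.618 or w = -2.382 or w = 5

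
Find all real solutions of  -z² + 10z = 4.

z = 0.4174 or z = 9.5826

Rearrange to standard form: -z² + 10z - 4 = 0.
Discriminant: (10)² − 4·(-1)·(-4) = 84.
Quadratic formula: z = (-10 ± √84) / (-2).
So z = 5 - √(21) ≈ 0.4174 or z = √(21) + 5 ≈ 9.5826.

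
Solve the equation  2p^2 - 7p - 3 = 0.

Discriminant: (-7)^2 - 4*2*(-3) = 73.
Quadratic formula: p = (7 +/- sqrt(73)) / 4.
So p = 7/4 + sqrt(73)/4 ~= 3.886 or p = 7/4 - sqrt(73)/4 ~= -0.386.

p = -0.386 or p = 3.886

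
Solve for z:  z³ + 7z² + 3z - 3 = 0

z = -6.4641 or z = -1 or z = 0.4641

Possible rational roots are divisors of -3. Testing z = -1 gives 0, so (z + 1) is a factor.
Divide: z³ + 7z² + 3z - 3 = (z + 1)(z² + 6z - 3).
Apply the quadratic formula to z² + 6z - 3 = 0: z = (-6 ± √48)/2, i.e. z ≈ 0.4641 or z ≈ -6.4641.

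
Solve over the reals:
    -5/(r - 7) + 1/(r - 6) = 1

r = 3.382 or r = 5.618

Multiply both sides by (r - 7)(r - 6):
-5(r - 6) + (r - 7) = (r - 7)(r - 6).
Expand and collect terms: r² - 9r + 19 = 0.
By the quadratic formula, r = (9 ± √5) / 2, so r ≈ 5.618 or r ≈ 3.382.
Neither value makes a denominator zero (r ≠ 7, r ≠ 6), so both are valid.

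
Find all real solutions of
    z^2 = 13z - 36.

z = 4 or z = 9

Bring every term to one side: z^2 - 13z + 36 = 0.
Factor: (z - 4)(z - 9) = 0.
So z = 4 or z = 9.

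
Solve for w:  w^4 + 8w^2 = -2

No real solutions.

Let u = w^2. The equation becomes u^2 + 8u + 2 = 0.
By the quadratic formula, u = -4 + sqrt(14) or u = -4 - sqrt(14).
w^2 = -4 + sqrt(14) < 0 has no real solution.
w^2 = -4 - sqrt(14) < 0 has no real solution.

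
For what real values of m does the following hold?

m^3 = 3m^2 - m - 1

Rearrange: m^3 - 3m^2 + m + 1 = 0.
Possible rational roots are divisors of 1. Testing m = 1 gives 0, so (m - 1) is a factor.
Divide: m^3 - 3m^2 + m + 1 = (m - 1)(m^2 - 2m - 1).
Apply the quadratic formula to m^2 - 2m - 1 = 0: m = (2 +/- sqrt(8))/2, i.e. m ~= 2.4142 or m ~= -0.4142.

m = -0.4142 or m = 1 or m = 2.4142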